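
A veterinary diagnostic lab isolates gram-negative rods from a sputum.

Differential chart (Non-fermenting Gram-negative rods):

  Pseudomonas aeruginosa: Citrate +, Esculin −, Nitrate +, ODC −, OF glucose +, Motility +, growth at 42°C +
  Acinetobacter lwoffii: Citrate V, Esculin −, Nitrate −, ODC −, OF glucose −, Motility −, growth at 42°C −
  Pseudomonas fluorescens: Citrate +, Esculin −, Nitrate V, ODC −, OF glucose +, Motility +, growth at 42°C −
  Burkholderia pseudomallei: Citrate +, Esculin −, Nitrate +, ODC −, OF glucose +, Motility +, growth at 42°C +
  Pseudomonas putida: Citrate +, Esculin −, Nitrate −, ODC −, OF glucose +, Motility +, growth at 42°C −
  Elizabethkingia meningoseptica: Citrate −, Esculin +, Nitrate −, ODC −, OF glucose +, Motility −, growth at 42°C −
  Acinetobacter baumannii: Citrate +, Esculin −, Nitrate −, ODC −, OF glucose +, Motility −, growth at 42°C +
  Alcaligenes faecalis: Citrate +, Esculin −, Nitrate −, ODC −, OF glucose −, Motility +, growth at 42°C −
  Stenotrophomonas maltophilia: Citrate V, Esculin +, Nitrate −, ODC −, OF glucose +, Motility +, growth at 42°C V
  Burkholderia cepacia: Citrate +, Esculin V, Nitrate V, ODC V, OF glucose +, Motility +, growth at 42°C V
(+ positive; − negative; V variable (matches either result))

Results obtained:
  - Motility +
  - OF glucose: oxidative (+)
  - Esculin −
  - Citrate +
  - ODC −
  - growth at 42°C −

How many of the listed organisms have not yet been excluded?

3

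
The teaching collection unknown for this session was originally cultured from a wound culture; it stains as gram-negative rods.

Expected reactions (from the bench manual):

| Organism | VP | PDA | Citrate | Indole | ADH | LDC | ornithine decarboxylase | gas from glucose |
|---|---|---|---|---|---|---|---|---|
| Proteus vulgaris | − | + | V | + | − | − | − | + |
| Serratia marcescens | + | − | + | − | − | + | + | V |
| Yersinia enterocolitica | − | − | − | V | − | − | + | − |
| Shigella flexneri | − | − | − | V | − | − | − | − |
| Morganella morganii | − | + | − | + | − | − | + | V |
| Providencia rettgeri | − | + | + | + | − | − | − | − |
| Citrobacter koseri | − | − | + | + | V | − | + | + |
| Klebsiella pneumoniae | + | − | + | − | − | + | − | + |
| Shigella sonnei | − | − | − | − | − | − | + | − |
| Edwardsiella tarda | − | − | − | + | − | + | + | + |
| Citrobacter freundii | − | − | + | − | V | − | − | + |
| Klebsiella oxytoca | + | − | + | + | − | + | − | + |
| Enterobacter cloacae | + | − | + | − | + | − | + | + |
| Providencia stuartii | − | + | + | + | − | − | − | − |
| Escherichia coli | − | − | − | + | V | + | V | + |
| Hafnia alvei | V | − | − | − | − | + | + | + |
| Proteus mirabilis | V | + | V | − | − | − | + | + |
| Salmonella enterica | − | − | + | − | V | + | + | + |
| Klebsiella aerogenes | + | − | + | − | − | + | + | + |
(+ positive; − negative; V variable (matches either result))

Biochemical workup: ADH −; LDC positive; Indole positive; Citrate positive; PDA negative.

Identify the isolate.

Indole +: excludes 9 organisms — 10 left.
LDC +: excludes 7 organisms — 3 left.
PDA −: all 3 remaining candidates are consistent.
Citrate +: excludes Edwardsiella tarda, Escherichia coli — 1 left.
ADH −: the one remaining candidate is consistent.

Klebsiella oxytoca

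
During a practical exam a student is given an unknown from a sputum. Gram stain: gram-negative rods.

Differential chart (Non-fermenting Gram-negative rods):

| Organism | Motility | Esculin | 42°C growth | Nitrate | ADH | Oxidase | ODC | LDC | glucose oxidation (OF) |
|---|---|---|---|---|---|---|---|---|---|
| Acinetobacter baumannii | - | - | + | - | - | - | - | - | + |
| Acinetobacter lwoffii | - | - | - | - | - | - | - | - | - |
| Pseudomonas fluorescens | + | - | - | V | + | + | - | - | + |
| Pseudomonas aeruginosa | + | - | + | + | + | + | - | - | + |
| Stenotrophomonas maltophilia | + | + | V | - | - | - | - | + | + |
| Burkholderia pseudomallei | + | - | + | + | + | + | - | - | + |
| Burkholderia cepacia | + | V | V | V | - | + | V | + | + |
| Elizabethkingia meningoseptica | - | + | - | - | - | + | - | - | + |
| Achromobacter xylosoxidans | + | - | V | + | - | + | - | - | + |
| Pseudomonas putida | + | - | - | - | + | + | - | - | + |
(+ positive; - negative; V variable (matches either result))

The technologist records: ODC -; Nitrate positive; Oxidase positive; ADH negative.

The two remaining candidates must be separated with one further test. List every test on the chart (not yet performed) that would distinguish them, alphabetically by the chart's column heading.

LDC

Oxidase +: excludes Acinetobacter baumannii, Acinetobacter lwoffii, Stenotrophomonas maltophilia — 7 left.
Nitrate +: excludes Elizabethkingia meningoseptica, Pseudomonas putida — 5 left.
ODC -: all 5 remaining candidates are consistent.
ADH -: excludes Pseudomonas fluorescens, Pseudomonas aeruginosa, Burkholderia pseudomallei — 2 left.
Two candidates remain: Achromobacter xylosoxidans and Burkholderia cepacia.
  Motility: + vs + — same for both, does not separate.
  Esculin: - vs V — variable for at least one, does not separate.
  42°C growth: V vs V — variable for at least one, does not separate.
  LDC: Achromobacter xylosoxidans -, Burkholderia cepacia + — discriminates.
  glucose oxidation (OF): + vs + — same for both, does not separate.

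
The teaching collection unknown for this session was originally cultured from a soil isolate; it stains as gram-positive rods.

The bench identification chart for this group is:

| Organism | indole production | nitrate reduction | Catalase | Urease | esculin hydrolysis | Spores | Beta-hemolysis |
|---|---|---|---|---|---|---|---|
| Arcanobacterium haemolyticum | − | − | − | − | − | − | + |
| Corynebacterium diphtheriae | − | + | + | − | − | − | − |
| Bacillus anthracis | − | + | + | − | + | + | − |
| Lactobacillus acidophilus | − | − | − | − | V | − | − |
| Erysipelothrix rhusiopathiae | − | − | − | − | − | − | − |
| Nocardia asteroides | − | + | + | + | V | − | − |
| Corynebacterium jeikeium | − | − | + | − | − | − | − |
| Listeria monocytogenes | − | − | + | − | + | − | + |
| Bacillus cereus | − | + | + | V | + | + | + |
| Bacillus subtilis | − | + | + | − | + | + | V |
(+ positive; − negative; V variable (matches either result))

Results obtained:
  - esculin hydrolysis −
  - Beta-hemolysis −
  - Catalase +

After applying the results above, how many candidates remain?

Catalase +: excludes Arcanobacterium haemolyticum, Lactobacillus acidophilus, Erysipelothrix rhusiopathiae — 7 left.
esculin hydrolysis −: excludes Bacillus anthracis, Listeria monocytogenes, Bacillus cereus, Bacillus subtilis — 3 left.
Beta-hemolysis −: all 3 remaining candidates are consistent.
Still consistent: Corynebacterium diphtheriae, Corynebacterium jeikeium, Nocardia asteroides.

3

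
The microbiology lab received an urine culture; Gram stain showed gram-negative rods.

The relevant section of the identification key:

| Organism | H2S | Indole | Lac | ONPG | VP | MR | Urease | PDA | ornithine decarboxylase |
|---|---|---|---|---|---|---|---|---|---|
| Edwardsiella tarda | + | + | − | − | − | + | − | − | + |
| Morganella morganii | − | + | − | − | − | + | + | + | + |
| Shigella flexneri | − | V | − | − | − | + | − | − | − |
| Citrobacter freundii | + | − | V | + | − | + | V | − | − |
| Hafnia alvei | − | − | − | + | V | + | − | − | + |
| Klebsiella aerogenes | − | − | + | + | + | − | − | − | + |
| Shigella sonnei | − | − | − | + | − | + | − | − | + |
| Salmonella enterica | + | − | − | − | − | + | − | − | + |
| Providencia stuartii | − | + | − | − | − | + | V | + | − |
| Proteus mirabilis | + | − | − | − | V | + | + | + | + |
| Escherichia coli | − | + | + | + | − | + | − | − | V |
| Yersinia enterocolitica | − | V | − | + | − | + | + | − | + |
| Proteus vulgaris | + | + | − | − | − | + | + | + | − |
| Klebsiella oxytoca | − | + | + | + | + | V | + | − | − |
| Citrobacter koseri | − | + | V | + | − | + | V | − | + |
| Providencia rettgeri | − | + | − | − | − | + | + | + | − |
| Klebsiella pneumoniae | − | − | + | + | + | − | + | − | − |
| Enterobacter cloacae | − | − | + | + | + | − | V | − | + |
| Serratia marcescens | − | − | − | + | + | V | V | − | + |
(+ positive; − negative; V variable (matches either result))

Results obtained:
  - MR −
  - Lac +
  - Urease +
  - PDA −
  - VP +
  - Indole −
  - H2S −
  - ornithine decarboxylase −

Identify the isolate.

H2S −: excludes 5 organisms — 14 left.
VP +: excludes 8 organisms — 6 left.
Lac +: excludes Hafnia alvei, Serratia marcescens — 4 left.
Urease +: excludes Klebsiella aerogenes — 3 left.
MR −: all 3 remaining candidates are consistent.
Indole −: excludes Klebsiella oxytoca — 2 left.
ornithine decarboxylase −: excludes Enterobacter cloacae — 1 left.
PDA −: the one remaining candidate is consistent.

Klebsiella pneumoniae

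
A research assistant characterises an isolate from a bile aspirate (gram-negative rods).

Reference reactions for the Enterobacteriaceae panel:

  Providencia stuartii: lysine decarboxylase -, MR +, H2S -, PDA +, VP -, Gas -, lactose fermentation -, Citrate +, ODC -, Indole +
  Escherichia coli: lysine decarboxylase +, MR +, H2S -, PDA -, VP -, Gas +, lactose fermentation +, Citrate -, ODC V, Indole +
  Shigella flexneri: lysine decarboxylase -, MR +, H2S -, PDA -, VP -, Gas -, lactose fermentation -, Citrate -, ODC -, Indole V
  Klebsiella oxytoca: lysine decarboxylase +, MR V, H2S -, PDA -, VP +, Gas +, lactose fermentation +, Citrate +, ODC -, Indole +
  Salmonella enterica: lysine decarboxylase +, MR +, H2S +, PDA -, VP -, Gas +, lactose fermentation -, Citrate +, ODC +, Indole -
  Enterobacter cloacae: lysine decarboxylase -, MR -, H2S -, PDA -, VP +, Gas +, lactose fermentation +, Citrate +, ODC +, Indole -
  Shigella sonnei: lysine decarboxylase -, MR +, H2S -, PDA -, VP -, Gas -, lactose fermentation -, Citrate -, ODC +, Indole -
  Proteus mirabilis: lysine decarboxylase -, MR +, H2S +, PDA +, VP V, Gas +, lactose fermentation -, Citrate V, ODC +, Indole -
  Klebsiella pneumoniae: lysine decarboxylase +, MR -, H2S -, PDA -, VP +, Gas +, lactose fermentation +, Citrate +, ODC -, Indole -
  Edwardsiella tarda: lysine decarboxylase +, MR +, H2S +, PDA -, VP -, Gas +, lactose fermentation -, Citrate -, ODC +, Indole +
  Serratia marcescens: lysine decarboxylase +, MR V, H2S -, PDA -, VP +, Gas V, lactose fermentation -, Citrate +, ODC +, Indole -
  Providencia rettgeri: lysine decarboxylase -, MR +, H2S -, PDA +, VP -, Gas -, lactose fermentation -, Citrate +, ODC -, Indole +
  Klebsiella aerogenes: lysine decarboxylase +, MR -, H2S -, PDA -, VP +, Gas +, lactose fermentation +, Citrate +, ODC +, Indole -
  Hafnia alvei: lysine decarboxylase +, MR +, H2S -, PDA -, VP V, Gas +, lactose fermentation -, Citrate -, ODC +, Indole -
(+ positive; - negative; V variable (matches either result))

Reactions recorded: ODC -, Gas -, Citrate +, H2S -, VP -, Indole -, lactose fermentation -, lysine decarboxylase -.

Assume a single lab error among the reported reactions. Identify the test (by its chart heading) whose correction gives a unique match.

Citrate

As reported, no row in the chart matches all 8 reactions.
Reversing ODC → still no organism matches.
Reversing lactose fermentation → still no organism matches.
Reversing VP → still no organism matches.
Reversing lysine decarboxylase → still no organism matches.
Reversing Citrate (to -) → unique match: Shigella flexneri.
Reversing Indole → 2 organisms match (not unique).
Reversing H2S → still no organism matches.
Reversing Gas → still no organism matches.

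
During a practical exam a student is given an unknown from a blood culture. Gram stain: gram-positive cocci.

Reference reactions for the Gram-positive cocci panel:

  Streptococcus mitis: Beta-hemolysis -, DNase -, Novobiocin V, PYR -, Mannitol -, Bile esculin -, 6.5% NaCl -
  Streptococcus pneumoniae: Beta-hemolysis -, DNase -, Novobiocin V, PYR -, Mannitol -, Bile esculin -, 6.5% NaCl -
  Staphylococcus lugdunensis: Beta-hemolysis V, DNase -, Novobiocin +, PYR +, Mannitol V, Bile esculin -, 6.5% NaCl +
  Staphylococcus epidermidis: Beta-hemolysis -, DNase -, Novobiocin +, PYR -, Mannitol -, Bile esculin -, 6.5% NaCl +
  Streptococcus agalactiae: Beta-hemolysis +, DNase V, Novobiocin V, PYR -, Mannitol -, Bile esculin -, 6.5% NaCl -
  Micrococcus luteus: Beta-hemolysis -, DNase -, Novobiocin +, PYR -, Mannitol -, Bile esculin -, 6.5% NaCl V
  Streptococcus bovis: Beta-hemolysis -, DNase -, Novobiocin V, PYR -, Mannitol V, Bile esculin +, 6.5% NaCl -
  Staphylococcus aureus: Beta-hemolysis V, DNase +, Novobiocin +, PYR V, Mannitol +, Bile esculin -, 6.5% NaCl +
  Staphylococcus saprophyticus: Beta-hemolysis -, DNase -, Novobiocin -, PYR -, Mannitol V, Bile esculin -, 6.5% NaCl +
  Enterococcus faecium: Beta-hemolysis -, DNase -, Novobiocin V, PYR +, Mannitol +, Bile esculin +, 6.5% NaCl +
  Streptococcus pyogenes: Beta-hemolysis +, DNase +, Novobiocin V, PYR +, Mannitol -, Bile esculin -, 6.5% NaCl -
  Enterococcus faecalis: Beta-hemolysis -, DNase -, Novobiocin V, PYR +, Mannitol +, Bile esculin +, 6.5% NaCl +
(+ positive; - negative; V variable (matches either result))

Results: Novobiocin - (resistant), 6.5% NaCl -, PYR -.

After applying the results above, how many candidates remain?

4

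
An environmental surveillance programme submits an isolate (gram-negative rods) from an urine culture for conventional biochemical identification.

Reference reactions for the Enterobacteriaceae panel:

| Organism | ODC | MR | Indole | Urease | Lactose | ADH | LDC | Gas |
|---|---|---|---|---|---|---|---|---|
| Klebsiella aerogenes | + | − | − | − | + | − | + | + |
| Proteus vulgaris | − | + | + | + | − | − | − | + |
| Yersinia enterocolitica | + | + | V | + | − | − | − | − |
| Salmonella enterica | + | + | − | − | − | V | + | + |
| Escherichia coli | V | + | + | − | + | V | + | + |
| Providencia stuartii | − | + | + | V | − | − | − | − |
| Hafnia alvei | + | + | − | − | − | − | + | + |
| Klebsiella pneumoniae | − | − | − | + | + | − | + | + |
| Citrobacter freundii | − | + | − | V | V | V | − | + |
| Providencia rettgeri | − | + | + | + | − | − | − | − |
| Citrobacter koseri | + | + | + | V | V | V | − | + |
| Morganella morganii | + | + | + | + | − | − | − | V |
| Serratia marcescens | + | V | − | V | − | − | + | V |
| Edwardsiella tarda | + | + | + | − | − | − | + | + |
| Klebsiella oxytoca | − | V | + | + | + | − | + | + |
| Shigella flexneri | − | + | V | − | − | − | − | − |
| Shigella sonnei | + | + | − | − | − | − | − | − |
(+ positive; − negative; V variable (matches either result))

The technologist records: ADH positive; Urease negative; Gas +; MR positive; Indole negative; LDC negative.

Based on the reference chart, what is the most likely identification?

MR +: excludes Klebsiella aerogenes, Klebsiella pneumoniae — 15 left.
Gas +: excludes 5 organisms — 10 left.
ADH +: excludes 6 organisms — 4 left.
LDC −: excludes Salmonella enterica, Escherichia coli — 2 left.
Indole −: excludes Citrobacter koseri — 1 left.
Urease −: the one remaining candidate is consistent.

Citrobacter freundii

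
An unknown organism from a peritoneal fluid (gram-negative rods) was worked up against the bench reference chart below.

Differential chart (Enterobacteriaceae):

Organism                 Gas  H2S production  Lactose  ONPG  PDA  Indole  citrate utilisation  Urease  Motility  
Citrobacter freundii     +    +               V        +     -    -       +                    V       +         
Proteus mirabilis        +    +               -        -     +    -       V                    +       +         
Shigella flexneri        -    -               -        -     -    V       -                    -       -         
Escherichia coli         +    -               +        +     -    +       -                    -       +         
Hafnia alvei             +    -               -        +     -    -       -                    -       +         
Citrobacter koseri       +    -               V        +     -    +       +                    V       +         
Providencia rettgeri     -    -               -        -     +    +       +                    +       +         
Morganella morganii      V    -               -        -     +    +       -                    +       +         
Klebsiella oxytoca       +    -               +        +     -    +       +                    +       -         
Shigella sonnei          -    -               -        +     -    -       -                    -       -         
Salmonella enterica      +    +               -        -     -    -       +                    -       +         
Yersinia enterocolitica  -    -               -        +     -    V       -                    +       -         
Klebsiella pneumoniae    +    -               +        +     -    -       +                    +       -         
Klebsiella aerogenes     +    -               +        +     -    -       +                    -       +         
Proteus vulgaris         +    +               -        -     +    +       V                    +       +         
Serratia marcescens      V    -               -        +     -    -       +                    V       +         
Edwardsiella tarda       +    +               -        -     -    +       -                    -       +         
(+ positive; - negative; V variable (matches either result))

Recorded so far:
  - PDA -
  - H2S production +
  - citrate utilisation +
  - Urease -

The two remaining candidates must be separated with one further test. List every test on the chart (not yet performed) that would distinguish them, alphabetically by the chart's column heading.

H2S production +: excludes 12 organisms — 5 left.
PDA -: excludes Proteus mirabilis, Proteus vulgaris — 3 left.
Urease -: all 3 remaining candidates are consistent.
citrate utilisation +: excludes Edwardsiella tarda — 2 left.
Two candidates remain: Citrobacter freundii and Salmonella enterica.
  Gas: + vs + — same for both, does not separate.
  Lactose: V vs - — variable for at least one, does not separate.
  ONPG: Citrobacter freundii +, Salmonella enterica - — discriminates.
  Indole: - vs - — same for both, does not separate.
  Motility: + vs + — same for both, does not separate.

ONPG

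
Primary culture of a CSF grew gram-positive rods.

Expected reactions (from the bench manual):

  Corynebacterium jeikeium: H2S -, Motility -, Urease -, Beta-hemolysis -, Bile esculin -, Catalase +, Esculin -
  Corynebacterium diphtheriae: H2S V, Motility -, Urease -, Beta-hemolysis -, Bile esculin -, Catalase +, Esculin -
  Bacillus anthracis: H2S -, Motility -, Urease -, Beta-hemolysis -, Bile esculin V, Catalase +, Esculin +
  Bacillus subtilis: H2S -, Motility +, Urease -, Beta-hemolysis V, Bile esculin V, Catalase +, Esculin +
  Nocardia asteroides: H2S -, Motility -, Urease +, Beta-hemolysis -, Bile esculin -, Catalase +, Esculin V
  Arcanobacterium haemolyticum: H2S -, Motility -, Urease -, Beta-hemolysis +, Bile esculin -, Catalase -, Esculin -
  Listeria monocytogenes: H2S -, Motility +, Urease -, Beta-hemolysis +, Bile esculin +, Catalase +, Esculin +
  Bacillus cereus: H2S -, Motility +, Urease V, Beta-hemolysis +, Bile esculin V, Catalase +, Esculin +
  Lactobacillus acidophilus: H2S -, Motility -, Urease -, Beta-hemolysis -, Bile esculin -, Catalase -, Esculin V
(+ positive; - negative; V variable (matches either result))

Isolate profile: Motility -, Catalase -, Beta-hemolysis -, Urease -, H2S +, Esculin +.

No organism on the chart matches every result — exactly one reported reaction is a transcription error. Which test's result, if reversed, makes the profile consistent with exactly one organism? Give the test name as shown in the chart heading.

H2S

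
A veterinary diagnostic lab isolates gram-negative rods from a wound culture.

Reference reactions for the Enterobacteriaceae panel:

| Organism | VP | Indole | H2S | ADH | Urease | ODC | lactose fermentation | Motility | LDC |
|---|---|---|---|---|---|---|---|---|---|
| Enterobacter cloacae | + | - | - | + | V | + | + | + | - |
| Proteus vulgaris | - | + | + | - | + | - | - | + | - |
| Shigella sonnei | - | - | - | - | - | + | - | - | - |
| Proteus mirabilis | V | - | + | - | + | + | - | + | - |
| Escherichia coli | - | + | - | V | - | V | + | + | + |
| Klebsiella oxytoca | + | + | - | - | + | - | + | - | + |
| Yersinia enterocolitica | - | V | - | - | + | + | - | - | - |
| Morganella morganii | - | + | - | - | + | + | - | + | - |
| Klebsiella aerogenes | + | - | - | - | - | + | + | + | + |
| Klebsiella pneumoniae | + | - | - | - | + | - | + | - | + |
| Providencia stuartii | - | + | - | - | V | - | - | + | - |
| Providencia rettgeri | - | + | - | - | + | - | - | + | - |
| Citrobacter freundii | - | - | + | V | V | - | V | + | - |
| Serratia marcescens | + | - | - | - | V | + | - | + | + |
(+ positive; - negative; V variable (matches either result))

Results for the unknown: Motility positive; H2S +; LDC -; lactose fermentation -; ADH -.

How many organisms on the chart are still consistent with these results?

3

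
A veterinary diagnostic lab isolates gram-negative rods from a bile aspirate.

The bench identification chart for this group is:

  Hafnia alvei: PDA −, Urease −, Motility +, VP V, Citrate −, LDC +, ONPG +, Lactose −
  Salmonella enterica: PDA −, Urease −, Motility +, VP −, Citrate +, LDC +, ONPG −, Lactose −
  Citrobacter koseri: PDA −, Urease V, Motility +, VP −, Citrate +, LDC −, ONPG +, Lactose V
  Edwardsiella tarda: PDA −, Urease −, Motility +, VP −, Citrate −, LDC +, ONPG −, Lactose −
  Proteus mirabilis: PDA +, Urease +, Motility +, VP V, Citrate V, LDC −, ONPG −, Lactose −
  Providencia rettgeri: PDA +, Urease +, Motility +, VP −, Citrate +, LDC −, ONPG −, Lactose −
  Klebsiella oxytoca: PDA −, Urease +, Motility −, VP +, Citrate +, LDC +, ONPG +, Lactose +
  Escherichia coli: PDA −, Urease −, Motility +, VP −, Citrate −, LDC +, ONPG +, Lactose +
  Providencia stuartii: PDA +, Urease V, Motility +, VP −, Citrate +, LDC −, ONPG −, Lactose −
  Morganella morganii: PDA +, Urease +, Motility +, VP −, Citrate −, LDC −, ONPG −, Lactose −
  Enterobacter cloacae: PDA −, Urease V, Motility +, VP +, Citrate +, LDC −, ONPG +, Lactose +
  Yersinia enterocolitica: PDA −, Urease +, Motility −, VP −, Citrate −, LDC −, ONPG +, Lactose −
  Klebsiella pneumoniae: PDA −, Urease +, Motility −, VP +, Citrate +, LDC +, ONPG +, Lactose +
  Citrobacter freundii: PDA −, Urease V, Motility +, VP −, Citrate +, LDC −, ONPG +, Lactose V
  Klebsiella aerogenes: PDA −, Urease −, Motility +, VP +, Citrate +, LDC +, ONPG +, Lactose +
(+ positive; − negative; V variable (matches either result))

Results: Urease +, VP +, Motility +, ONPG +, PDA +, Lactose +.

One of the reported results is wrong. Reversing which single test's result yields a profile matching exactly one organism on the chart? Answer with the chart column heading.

PDA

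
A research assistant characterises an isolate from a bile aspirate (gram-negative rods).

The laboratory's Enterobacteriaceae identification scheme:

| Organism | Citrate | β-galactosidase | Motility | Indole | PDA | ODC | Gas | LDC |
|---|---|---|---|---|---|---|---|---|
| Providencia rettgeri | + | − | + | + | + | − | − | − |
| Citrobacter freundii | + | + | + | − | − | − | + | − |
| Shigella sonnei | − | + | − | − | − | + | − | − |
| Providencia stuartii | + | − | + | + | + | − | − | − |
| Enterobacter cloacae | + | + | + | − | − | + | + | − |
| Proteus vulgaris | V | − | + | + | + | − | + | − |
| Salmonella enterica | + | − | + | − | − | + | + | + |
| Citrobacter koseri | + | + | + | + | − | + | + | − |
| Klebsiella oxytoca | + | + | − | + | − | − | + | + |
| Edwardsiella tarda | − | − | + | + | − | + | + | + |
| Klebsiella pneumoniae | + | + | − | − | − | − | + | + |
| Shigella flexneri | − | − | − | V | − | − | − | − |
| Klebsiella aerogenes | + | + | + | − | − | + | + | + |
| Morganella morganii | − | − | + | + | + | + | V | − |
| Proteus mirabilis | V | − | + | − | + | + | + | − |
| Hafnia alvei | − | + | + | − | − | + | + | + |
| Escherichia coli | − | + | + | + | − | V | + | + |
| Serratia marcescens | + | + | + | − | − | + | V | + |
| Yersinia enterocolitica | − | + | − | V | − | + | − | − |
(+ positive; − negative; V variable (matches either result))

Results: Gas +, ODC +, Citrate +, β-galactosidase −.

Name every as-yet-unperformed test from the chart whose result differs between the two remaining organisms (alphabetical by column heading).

LDC, PDA

β-galactosidase −: excludes 11 organisms — 8 left.
ODC +: excludes Providencia rettgeri, Providencia stuartii, Proteus vulgaris, Shigella flexneri — 4 left.
Gas +: all 4 remaining candidates are consistent.
Citrate +: excludes Edwardsiella tarda, Morganella morganii — 2 left.
Two candidates remain: Proteus mirabilis and Salmonella enterica.
  Motility: + vs + — same for both, does not separate.
  Indole: − vs − — same for both, does not separate.
  PDA: Proteus mirabilis +, Salmonella enterica − — discriminates.
  LDC: Proteus mirabilis −, Salmonella enterica + — discriminates.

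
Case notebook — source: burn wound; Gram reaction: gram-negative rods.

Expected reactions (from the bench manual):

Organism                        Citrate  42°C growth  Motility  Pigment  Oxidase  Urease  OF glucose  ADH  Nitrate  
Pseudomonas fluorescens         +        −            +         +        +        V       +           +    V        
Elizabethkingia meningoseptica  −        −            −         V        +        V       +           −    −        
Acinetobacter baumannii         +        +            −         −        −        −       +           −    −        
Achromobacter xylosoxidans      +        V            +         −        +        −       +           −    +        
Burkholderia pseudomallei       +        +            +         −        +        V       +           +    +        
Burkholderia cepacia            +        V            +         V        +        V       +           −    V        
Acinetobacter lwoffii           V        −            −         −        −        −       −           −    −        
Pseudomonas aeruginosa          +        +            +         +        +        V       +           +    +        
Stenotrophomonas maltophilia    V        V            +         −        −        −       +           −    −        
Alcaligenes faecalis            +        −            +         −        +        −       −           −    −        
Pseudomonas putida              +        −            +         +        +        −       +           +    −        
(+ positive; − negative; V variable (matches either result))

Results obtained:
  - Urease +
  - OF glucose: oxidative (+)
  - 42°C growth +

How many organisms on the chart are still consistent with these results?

3

Urease +: excludes 6 organisms — 5 left.
42°C growth +: excludes Pseudomonas fluorescens, Elizabethkingia meningoseptica — 3 left.
OF glucose +: all 3 remaining candidates are consistent.
Still consistent: Burkholderia cepacia, Burkholderia pseudomallei, Pseudomonas aeruginosa.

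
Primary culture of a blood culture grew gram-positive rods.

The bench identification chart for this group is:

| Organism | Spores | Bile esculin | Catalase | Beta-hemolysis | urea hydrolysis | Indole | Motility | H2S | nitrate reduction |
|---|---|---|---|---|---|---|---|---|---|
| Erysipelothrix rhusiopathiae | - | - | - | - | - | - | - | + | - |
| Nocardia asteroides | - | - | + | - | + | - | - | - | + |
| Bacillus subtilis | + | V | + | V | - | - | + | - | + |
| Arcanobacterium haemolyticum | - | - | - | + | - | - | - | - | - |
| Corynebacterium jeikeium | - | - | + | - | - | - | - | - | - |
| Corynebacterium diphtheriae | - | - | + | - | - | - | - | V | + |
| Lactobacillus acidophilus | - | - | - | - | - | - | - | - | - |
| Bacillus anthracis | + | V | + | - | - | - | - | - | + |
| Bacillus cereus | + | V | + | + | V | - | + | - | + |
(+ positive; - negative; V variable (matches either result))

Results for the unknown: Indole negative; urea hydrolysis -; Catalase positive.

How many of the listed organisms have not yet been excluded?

Indole -: all 9 remaining candidates are consistent.
urea hydrolysis -: excludes Nocardia asteroides — 8 left.
Catalase +: excludes Erysipelothrix rhusiopathiae, Arcanobacterium haemolyticum, Lactobacillus acidophilus — 5 left.
Still consistent: Bacillus anthracis, Bacillus cereus, Bacillus subtilis, Corynebacterium diphtheriae, Corynebacterium jeikeium.

5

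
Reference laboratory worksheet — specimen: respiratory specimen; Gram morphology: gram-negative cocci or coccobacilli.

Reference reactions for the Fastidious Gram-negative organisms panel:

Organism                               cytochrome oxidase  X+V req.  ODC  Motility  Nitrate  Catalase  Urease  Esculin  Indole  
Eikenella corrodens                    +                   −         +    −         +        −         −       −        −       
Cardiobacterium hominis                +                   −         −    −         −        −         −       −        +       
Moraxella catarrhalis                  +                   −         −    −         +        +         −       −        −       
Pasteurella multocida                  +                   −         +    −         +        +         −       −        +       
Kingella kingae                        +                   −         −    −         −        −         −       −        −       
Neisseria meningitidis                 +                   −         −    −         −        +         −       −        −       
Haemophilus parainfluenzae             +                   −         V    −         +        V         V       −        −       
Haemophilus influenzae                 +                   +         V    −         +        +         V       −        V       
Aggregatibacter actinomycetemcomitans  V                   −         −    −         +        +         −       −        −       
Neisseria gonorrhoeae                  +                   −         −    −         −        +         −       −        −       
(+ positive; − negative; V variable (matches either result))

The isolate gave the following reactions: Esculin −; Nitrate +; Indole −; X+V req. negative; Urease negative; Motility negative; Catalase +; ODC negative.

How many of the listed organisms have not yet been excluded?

3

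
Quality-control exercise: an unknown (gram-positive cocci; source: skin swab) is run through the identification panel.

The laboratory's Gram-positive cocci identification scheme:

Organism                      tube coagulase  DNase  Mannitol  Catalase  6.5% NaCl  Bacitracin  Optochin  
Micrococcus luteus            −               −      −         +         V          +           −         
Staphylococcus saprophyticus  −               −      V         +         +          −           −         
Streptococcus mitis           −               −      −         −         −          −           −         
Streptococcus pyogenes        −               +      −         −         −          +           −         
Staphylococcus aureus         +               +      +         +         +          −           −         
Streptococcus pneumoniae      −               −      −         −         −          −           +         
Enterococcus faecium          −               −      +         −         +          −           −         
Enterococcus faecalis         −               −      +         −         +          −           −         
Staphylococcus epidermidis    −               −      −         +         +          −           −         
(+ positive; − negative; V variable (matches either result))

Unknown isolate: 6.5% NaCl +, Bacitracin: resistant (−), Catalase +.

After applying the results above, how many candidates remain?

3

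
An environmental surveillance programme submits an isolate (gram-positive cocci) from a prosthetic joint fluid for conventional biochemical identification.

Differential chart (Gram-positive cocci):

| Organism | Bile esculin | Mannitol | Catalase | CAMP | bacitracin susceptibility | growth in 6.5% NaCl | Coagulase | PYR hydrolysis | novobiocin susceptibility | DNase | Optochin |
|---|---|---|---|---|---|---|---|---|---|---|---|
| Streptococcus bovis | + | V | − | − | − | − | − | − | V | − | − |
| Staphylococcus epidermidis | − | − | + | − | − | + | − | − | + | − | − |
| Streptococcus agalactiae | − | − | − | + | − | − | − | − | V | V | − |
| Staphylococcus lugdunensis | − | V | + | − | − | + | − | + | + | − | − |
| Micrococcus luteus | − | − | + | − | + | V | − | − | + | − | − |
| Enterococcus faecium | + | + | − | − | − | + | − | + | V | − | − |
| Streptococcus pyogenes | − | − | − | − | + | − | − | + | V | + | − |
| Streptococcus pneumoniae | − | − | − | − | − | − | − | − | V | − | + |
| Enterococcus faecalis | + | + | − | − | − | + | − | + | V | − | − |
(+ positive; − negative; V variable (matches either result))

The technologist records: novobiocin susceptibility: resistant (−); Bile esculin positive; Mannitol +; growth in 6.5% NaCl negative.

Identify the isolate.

Streptococcus bovis

novobiocin susceptibility −: excludes Staphylococcus epidermidis, Staphylococcus lugdunensis, Micrococcus luteus — 6 left.
Mannitol +: excludes Streptococcus agalactiae, Streptococcus pyogenes, Streptococcus pneumoniae — 3 left.
growth in 6.5% NaCl −: excludes Enterococcus faecium, Enterococcus faecalis — 1 left.
Bile esculin +: the one remaining candidate is consistent.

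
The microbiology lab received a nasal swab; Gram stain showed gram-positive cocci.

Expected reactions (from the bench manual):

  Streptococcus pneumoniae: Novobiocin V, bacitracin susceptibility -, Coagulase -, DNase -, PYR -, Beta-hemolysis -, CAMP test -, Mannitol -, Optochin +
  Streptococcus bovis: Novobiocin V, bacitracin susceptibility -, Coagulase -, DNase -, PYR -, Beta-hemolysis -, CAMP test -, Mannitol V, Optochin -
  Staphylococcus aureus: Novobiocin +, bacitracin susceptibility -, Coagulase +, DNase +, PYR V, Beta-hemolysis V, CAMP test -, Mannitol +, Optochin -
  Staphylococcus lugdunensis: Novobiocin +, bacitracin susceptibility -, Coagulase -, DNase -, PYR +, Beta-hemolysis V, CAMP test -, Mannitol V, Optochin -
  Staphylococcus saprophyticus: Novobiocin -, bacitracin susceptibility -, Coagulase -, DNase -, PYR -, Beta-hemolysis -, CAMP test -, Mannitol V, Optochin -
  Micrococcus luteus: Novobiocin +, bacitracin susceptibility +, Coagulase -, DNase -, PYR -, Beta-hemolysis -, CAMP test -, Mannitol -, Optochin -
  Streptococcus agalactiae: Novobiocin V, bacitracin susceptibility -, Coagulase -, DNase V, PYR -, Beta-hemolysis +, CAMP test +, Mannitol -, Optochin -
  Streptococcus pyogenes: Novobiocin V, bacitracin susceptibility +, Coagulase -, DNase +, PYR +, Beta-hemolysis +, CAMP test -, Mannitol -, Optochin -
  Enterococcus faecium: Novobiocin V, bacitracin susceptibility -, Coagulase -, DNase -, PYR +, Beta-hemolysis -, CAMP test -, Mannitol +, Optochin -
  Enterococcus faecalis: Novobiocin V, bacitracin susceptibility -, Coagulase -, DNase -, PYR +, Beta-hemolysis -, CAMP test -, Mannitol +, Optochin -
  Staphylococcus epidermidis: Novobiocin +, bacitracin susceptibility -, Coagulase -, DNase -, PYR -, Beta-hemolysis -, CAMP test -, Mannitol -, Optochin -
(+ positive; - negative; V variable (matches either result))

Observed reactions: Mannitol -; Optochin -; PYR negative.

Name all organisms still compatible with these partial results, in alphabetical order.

Micrococcus luteus, Staphylococcus epidermidis, Staphylococcus saprophyticus, Streptococcus agalactiae, Streptococcus bovis

Mannitol -: excludes Staphylococcus aureus, Enterococcus faecium, Enterococcus faecalis — 8 left.
PYR -: excludes Staphylococcus lugdunensis, Streptococcus pyogenes — 6 left.
Optochin -: excludes Streptococcus pneumoniae — 5 left.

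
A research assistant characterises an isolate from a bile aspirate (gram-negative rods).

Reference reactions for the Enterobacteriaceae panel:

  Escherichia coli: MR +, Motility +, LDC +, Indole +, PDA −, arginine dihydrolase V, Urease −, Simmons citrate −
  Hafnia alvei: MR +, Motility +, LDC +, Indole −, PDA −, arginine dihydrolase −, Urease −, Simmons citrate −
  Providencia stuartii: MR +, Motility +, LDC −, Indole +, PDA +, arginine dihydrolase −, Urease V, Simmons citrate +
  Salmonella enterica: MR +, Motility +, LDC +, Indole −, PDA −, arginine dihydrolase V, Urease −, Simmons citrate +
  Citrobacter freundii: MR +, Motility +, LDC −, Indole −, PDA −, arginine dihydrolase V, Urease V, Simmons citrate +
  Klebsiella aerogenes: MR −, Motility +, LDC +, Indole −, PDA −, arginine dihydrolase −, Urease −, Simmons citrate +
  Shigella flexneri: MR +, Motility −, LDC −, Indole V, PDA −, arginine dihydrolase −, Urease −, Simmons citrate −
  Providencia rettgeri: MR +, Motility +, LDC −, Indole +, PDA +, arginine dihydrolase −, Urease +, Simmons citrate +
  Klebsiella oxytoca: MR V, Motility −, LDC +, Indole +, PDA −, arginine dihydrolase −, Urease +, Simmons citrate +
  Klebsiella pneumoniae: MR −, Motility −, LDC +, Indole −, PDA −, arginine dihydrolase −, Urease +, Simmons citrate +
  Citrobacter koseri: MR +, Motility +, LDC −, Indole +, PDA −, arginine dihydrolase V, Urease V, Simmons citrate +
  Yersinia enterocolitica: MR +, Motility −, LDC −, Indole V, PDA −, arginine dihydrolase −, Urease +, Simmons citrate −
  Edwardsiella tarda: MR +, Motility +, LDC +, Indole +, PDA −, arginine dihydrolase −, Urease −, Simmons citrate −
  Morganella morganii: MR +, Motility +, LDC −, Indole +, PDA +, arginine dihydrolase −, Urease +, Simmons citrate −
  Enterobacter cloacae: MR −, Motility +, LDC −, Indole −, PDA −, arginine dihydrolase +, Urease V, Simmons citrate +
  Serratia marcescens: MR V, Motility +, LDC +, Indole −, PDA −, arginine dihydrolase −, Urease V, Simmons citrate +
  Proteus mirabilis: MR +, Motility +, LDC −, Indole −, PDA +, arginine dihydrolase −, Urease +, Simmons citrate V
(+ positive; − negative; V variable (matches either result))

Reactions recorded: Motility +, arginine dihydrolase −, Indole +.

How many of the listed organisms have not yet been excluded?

6

arginine dihydrolase −: excludes Enterobacter cloacae — 16 left.
Indole +: excludes 7 organisms — 9 left.
Motility +: excludes Shigella flexneri, Klebsiella oxytoca, Yersinia enterocolitica — 6 left.
Still consistent: Citrobacter koseri, Edwardsiella tarda, Escherichia coli, Morganella morganii, Providencia rettgeri, Providencia stuartii.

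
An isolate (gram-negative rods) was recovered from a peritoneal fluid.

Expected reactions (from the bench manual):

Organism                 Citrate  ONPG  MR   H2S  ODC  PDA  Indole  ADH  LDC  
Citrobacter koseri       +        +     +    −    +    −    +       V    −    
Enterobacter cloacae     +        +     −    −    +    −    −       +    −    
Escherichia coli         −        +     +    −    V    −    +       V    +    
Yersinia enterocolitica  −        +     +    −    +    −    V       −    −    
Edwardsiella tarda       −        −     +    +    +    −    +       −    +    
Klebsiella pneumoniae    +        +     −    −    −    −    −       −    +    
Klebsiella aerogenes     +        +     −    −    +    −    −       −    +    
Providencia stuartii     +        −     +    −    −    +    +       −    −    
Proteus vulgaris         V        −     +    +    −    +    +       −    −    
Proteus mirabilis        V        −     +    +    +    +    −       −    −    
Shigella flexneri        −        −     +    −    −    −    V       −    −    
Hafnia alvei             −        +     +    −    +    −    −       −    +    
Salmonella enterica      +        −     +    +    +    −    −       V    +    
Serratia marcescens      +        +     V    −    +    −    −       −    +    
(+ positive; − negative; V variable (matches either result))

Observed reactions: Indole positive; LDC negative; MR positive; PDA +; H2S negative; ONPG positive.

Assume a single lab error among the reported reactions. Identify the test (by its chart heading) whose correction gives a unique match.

As reported, no row in the chart matches all 6 reactions.
Reversing MR → still no organism matches.
Reversing ONPG (to −) → unique match: Providencia stuartii.
Reversing PDA → 2 organisms match (not unique).
Reversing Indole → still no organism matches.
Reversing H2S → still no organism matches.
Reversing LDC → still no organism matches.

ONPG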